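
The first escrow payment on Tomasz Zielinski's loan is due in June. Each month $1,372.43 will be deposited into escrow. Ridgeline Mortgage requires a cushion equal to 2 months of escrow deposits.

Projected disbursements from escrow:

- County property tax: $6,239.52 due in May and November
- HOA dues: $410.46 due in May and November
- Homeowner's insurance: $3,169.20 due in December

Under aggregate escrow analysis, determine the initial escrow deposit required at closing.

$2,957.03

Cushion = 2 × $1,372.43 = $2,744.86
Trial balance (start $0, +$1,372.43 each month, − disbursements):
  Jun: +$1,372.43 → $1,372.43
  Jul: +$1,372.43 → $2,744.86
  Aug: +$1,372.43 → $4,117.29
  Sep: +$1,372.43 → $5,489.72
  Oct: +$1,372.43 → $6,862.15
  Nov: +$1,372.43 − $6,649.98 → $1,584.60
  Dec: +$1,372.43 − $3,169.20 → -$212.17
  Jan: +$1,372.43 → $1,160.26
  Feb: +$1,372.43 → $2,532.69
  Mar: +$1,372.43 → $3,905.12
  Apr: +$1,372.43 → $5,277.55
  May: +$1,372.43 − $6,649.98 → $0.00
Lowest trial balance = -$212.17 (Dec)
Initial deposit = cushion − low point = $2,744.86 − (-$212.17) = $2,957.03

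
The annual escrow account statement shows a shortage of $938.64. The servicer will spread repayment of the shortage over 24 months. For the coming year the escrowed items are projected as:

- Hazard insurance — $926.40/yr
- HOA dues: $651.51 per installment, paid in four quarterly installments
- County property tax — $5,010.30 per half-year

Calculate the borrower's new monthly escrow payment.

Hazard insurance = $926.40 annually
HOA dues = $651.51 × 4 = $2,606.04 annually
County property tax = $5,010.30 × 2 = $10,020.60 annually
Combined annual = $926.40 + $2,606.04 + $10,020.60 = $13,553.04
Monthly = $13,553.04 ÷ 12 = $1,129.42
Monthly shortage recovery: $938.64 ÷ 24 = $39.11
New monthly escrow = $1,129.42 + $39.11 = $1,168.53

$1,168.53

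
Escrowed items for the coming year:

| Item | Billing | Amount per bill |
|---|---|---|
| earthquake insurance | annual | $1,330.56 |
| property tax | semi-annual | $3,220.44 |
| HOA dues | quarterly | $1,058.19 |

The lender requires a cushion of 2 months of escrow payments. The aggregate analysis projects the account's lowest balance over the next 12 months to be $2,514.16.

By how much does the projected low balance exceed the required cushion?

$513.46

Earthquake insurance: $1,330.56 per year
Property tax: $3,220.44 × 2 = $6,440.88 per year
HOA dues: $1,058.19 × 4 = $4,232.76 per year
Annual escrow total = $1,330.56 + $6,440.88 + $4,232.76 = $12,004.20
Monthly = $12,004.20 / 12 = $1,000.35
Required cushion = 2 × $1,000.35 = $2,000.70
Surplus = $2,514.16 − $2,000.70 = $513.46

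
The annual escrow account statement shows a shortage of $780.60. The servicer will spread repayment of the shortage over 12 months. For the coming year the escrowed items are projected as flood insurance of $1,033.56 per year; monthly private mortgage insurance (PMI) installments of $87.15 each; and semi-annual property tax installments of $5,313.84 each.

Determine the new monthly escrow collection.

Flood insurance: $1,033.56 per year
Private mortgage insurance (PMI): $87.15 × 12 = $1,045.80 per year
Property tax: $5,313.84 × 2 = $10,627.68 per year
Total annual escrow = $12,707.04
Base monthly escrow = $12,707.04 / 12 = $1,058.92
Monthly shortage recovery: $780.60 ÷ 12 = $65.05
Adjusted monthly = $1,058.92 + $65.05 = $1,123.97

$1,123.97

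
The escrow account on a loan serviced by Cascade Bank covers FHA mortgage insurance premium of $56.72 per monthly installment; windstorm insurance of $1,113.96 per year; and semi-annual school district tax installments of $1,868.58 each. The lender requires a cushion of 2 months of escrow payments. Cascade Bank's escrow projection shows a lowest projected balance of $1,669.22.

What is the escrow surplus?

FHA mortgage insurance premium = $56.72 × 12 = $680.64 per year
Windstorm insurance = $1,113.96 per year
School district tax = $1,868.58 × 2 = $3,737.16 per year
Combined annual = $5,531.76
Monthly escrow = $5,531.76 ÷ 12 = $460.98
Cushion = 2 × $460.98 = $921.96
Surplus = $1,669.22 − $921.96 = $747.26

$747.26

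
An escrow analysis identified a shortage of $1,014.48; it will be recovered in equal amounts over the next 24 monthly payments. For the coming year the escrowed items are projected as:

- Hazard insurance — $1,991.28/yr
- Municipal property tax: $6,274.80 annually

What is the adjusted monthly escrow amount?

Hazard insurance = $1,991.28 annually
Municipal property tax = $6,274.80 annually
Total per year = $1,991.28 + $6,274.80 = $8,266.08
Base monthly escrow = $8,266.08 / 12 = $688.84
Shortage spread = $1,014.48 ÷ 24 = $42.27/mo
Adjusted monthly = $688.84 + $42.27 = $731.11

$731.11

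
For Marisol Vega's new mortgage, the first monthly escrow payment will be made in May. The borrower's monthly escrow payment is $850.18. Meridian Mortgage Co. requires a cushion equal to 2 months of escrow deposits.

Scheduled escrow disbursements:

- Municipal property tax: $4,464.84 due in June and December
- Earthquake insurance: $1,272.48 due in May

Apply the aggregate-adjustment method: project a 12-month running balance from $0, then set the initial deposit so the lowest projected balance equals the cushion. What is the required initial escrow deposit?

$5,737.32

Cushion = 2 × $850.18 = $1,700.36
Trial balance (start $0, +$850.18 each month, − disbursements):
  May: +$850.18 − $1,272.48 → -$422.30
  Jun: +$850.18 − $4,464.84 → -$4,036.96
  Jul: +$850.18 → -$3,186.78
  Aug: +$850.18 → -$2,336.60
  Sep: +$850.18 → -$1,486.42
  Oct: +$850.18 → -$636.24
  Nov: +$850.18 → $213.94
  Dec: +$850.18 − $4,464.84 → -$3,400.72
  Jan: +$850.18 → -$2,550.54
  Feb: +$850.18 → -$1,700.36
  Mar: +$850.18 → -$850.18
  Apr: +$850.18 → $0.00
Lowest trial balance = -$4,036.96 (Jun)
Initial deposit = cushion − low point = $1,700.36 − (-$4,036.96) = $5,737.32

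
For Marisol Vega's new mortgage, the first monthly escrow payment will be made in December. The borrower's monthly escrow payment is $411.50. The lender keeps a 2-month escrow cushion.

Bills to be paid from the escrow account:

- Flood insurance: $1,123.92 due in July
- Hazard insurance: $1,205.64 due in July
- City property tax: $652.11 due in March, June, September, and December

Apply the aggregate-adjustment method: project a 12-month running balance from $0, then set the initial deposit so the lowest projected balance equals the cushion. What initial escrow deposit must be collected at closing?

Cushion = 2 × $411.50 = $823.00
Trial balance (start $0, +$411.50 each month, − disbursements):
  Dec: +$411.50 − $652.11 → -$240.61
  Jan: +$411.50 → $170.89
  Feb: +$411.50 → $582.39
  Mar: +$411.50 − $652.11 → $341.78
  Apr: +$411.50 → $753.28
  May: +$411.50 → $1,164.78
  Jun: +$411.50 − $652.11 → $924.17
  Jul: +$411.50 − $2,329.56 → -$993.89
  Aug: +$411.50 → -$582.39
  Sep: +$411.50 − $652.11 → -$823.00
  Oct: +$411.50 → -$411.50
  Nov: +$411.50 → $0.00
Lowest trial balance = -$993.89 (Jul)
Initial deposit = cushion − low point = $823.00 − (-$993.89) = $1,816.89

$1,816.89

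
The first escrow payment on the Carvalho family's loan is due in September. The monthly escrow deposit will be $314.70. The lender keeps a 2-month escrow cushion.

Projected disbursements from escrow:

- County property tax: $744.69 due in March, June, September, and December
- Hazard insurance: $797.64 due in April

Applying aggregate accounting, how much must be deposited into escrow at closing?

Cushion = 2 × $314.70 = $629.40
Trial balance (start $0, +$314.70 each month, − disbursements):
  Sep: +$314.70 − $744.69 → -$429.99
  Oct: +$314.70 → -$115.29
  Nov: +$314.70 → $199.41
  Dec: +$314.70 − $744.69 → -$230.58
  Jan: +$314.70 → $84.12
  Feb: +$314.70 → $398.82
  Mar: +$314.70 − $744.69 → -$31.17
  Apr: +$314.70 − $797.64 → -$514.11
  May: +$314.70 → -$199.41
  Jun: +$314.70 − $744.69 → -$629.40
  Jul: +$314.70 → -$314.70
  Aug: +$314.70 → $0.00
Lowest trial balance = -$629.40 (Jun)
Initial deposit = cushion − low point = $629.40 − (-$629.40) = $1,258.80

$1,258.80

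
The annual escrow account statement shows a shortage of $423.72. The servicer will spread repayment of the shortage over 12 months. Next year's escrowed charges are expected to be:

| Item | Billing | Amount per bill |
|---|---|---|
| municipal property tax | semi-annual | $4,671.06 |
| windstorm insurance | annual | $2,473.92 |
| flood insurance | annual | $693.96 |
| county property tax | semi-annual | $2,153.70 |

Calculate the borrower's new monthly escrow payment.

$1,436.76

Municipal property tax = $4,671.06 × 2 = $9,342.12/yr
Windstorm insurance = $2,473.92/yr
Flood insurance = $693.96/yr
County property tax = $2,153.70 × 2 = $4,307.40/yr
Annual escrow total = $16,817.40
Per month = $16,817.40 / 12 = $1,401.45
Shortage per month = $423.72 ÷ 12 = $35.31
New monthly escrow = $1,401.45 + $35.31 = $1,436.76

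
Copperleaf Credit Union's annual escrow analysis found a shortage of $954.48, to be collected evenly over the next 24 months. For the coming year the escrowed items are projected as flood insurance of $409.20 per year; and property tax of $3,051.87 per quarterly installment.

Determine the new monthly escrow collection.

Flood insurance — $409.20 per year
Property tax — $3,051.87 × 4 = $12,207.48 per year
Total per year = $409.20 + $12,207.48 = $12,616.68
Monthly = $12,616.68 / 12 = $1,051.39
Monthly shortage recovery: $954.48 / 24 = $39.77
New monthly escrow = $1,051.39 + $39.77 = $1,091.16

$1,091.16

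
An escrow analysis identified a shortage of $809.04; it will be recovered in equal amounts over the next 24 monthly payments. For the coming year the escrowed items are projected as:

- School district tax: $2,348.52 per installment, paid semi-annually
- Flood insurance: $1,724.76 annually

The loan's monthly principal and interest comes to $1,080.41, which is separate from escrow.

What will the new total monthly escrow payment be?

$568.86

School district tax: $2,348.52 × 2 = $4,697.04
Flood insurance: $1,724.76
Total annual escrow = $6,421.80
Monthly escrow = $6,421.80 / 12 = $535.15
Shortage per month = $809.04 / 24 = $33.71
Adjusted monthly = $535.15 + $33.71 = $568.86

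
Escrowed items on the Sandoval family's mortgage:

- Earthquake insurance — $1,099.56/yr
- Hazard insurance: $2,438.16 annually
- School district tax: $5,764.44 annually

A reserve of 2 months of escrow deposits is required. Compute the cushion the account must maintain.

Earthquake insurance = $1,099.56/yr
Hazard insurance = $2,438.16/yr
School district tax = $5,764.44/yr
Combined annual = $9,302.16
Base monthly escrow = $9,302.16 ÷ 12 = $775.18
Cushion = 2 × $775.18 = $1,550.36

$1,550.36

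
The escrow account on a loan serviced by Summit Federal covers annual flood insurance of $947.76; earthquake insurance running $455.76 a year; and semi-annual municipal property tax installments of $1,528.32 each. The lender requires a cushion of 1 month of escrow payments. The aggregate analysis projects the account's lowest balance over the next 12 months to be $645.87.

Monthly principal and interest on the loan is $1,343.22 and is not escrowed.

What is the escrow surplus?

Flood insurance = $947.76
Earthquake insurance = $455.76
Municipal property tax = $1,528.32 × 2 = $3,056.64
Annual escrow total = $947.76 + $455.76 + $3,056.64 = $4,460.16
Base monthly escrow = $4,460.16 ÷ 12 = $371.68
Required cushion = 1 × $371.68 = $371.68
Surplus = $645.87 − $371.68 = $274.19

$274.19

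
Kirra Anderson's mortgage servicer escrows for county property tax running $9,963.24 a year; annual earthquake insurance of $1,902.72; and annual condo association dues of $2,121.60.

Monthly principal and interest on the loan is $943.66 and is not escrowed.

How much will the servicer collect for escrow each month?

County property tax — $9,963.24/yr
Earthquake insurance — $1,902.72/yr
Condo association dues — $2,121.60/yr
Total per year = $13,987.56
Per month = $13,987.56 / 12 = $1,165.63

$1,165.63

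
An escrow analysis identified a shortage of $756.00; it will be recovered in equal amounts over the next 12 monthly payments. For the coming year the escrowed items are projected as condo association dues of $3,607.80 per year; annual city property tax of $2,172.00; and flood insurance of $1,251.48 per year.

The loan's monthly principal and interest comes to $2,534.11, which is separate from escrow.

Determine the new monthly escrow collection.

Condo association dues — $3,607.80 per year
City property tax — $2,172.00 per year
Flood insurance — $1,251.48 per year
Total annual escrow = $7,031.28
Base monthly escrow = $7,031.28 ÷ 12 = $585.94
Shortage per month = $756.00 ÷ 12 = $63.00
Adjusted monthly = $585.94 + $63.00 = $648.94

$648.94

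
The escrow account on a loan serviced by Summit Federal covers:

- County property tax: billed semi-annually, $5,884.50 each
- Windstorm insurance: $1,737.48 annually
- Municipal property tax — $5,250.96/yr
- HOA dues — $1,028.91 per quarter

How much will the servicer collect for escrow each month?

$1,906.09

County property tax = $5,884.50 × 2 = $11,769.00/yr
Windstorm insurance = $1,737.48/yr
Municipal property tax = $5,250.96/yr
HOA dues = $1,028.91 × 4 = $4,115.64/yr
Total annual escrow = $22,873.08
Monthly escrow = $22,873.08 / 12 = $1,906.09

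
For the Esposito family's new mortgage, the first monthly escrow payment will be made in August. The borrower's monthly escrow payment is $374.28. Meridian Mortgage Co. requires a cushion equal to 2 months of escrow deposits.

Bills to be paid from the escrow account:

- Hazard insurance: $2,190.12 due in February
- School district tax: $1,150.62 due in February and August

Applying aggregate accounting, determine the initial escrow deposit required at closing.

$2,619.96

Cushion = 2 × $374.28 = $748.56
Trial balance (start $0, +$374.28 each month, − disbursements):
  Aug: +$374.28 − $1,150.62 → -$776.34
  Sep: +$374.28 → -$402.06
  Oct: +$374.28 → -$27.78
  Nov: +$374.28 → $346.50
  Dec: +$374.28 → $720.78
  Jan: +$374.28 → $1,095.06
  Feb: +$374.28 − $3,340.74 → -$1,871.40
  Mar: +$374.28 → -$1,497.12
  Apr: +$374.28 → -$1,122.84
  May: +$374.28 → -$748.56
  Jun: +$374.28 → -$374.28
  Jul: +$374.28 → $0.00
Lowest trial balance = -$1,871.40 (Feb)
Initial deposit = cushion − low point = $748.56 − (-$1,871.40) = $2,619.96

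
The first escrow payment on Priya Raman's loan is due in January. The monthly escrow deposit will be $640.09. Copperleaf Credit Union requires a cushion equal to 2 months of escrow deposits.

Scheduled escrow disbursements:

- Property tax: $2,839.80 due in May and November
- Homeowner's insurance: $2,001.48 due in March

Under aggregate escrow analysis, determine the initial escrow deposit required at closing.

$2,921.01

Cushion = 2 × $640.09 = $1,280.18
Trial balance (start $0, +$640.09 each month, − disbursements):
  Jan: +$640.09 → $640.09
  Feb: +$640.09 → $1,280.18
  Mar: +$640.09 − $2,001.48 → -$81.21
  Apr: +$640.09 → $558.88
  May: +$640.09 − $2,839.80 → -$1,640.83
  Jun: +$640.09 → -$1,000.74
  Jul: +$640.09 → -$360.65
  Aug: +$640.09 → $279.44
  Sep: +$640.09 → $919.53
  Oct: +$640.09 → $1,559.62
  Nov: +$640.09 − $2,839.80 → -$640.09
  Dec: +$640.09 → $0.00
Lowest trial balance = -$1,640.83 (May)
Initial deposit = cushion − low point = $1,280.18 − (-$1,640.83) = $2,921.01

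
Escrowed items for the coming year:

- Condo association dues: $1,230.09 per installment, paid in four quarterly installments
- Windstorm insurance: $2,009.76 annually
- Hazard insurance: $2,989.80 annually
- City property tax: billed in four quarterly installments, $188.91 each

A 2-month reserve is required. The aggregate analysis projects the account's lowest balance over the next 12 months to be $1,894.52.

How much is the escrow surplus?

Condo association dues — $1,230.09 × 4 = $4,920.36/yr
Windstorm insurance — $2,009.76/yr
Hazard insurance — $2,989.80/yr
City property tax — $188.91 × 4 = $755.64/yr
Total annual escrow = $4,920.36 + $2,009.76 + $2,989.80 + $755.64 = $10,675.56
Per month = $10,675.56 / 12 = $889.63
Required cushion = 2 × $889.63 = $1,779.26
Excess over cushion: $1,894.52 − $1,779.26 = $115.26

$115.26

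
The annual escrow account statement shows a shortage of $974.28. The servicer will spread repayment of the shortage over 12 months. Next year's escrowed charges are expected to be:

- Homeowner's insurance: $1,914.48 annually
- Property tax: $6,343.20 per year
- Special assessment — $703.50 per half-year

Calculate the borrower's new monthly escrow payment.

Homeowner's insurance — $1,914.48 per year
Property tax — $6,343.20 per year
Special assessment — $703.50 × 2 = $1,407.00 per year
Yearly total = $1,914.48 + $6,343.20 + $1,407.00 = $9,664.68
Per month = $9,664.68 / 12 = $805.39
Shortage per month = $974.28 ÷ 12 = $81.19
New monthly escrow = $805.39 + $81.19 = $886.58

$886.58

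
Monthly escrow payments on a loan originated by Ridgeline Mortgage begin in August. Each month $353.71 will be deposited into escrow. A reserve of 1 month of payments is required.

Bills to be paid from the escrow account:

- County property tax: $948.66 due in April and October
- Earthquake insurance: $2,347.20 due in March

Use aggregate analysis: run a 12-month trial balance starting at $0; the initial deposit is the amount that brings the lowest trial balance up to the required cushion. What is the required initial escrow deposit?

Cushion = 1 × $353.71 = $353.71
Trial balance (start $0, +$353.71 each month, − disbursements):
  Aug: +$353.71 → $353.71
  Sep: +$353.71 → $707.42
  Oct: +$353.71 − $948.66 → $112.47
  Nov: +$353.71 → $466.18
  Dec: +$353.71 → $819.89
  Jan: +$353.71 → $1,173.60
  Feb: +$353.71 → $1,527.31
  Mar: +$353.71 − $2,347.20 → -$466.18
  Apr: +$353.71 − $948.66 → -$1,061.13
  May: +$353.71 → -$707.42
  Jun: +$353.71 → -$353.71
  Jul: +$353.71 → $0.00
Lowest trial balance = -$1,061.13 (Apr)
Initial deposit = cushion − low point = $353.71 − (-$1,061.13) = $1,414.84

$1,414.84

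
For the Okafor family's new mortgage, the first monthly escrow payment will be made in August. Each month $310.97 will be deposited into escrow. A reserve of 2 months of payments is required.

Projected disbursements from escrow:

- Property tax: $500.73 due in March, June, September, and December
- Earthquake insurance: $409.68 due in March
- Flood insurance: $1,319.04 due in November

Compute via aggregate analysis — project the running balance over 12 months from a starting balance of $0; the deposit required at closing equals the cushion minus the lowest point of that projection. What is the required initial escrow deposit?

Cushion = 2 × $310.97 = $621.94
Trial balance (start $0, +$310.97 each month, − disbursements):
  Aug: +$310.97 → $310.97
  Sep: +$310.97 − $500.73 → $121.21
  Oct: +$310.97 → $432.18
  Nov: +$310.97 − $1,319.04 → -$575.89
  Dec: +$310.97 − $500.73 → -$765.65
  Jan: +$310.97 → -$454.68
  Feb: +$310.97 → -$143.71
  Mar: +$310.97 − $910.41 → -$743.15
  Apr: +$310.97 → -$432.18
  May: +$310.97 → -$121.21
  Jun: +$310.97 − $500.73 → -$310.97
  Jul: +$310.97 → $0.00
Lowest trial balance = -$765.65 (Dec)
Initial deposit = cushion − low point = $621.94 − (-$765.65) = $1,387.59

$1,387.59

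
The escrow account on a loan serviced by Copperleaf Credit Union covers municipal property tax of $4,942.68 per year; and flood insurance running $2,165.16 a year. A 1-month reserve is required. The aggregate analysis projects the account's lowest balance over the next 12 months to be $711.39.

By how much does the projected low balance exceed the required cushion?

$119.07

Municipal property tax — $4,942.68
Flood insurance — $2,165.16
Yearly total = $4,942.68 + $2,165.16 = $7,107.84
Per month = $7,107.84 ÷ 12 = $592.32
Cushion = 1 × $592.32 = $592.32
Surplus = $711.39 − $592.32 = $119.07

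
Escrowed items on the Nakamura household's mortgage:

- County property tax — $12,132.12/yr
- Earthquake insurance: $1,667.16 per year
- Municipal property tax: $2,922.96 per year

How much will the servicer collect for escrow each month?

$1,393.52

County property tax — $12,132.12 per year
Earthquake insurance — $1,667.16 per year
Municipal property tax — $2,922.96 per year
Total annual escrow = $16,722.24
Per month = $16,722.24 / 12 = $1,393.52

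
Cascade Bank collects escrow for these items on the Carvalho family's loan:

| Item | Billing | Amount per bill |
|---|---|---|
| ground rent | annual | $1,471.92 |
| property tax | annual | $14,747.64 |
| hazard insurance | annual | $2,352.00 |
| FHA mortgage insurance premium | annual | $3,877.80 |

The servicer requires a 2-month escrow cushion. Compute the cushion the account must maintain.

Ground rent — $1,471.92 per year
Property tax — $14,747.64 per year
Hazard insurance — $2,352.00 per year
FHA mortgage insurance premium — $3,877.80 per year
Combined annual = $1,471.92 + $14,747.64 + $2,352.00 + $3,877.80 = $22,449.36
Monthly escrow = $22,449.36 ÷ 12 = $1,870.78
Cushion = 2 × $1,870.78 = $3,741.56

$3,741.56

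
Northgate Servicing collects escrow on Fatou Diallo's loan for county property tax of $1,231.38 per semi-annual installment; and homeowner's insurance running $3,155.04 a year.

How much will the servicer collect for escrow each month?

$468.15

County property tax — $1,231.38 × 2 = $2,462.76/yr
Homeowner's insurance — $3,155.04/yr
Annual escrow total = $5,617.80
Per month = $5,617.80 ÷ 12 = $468.15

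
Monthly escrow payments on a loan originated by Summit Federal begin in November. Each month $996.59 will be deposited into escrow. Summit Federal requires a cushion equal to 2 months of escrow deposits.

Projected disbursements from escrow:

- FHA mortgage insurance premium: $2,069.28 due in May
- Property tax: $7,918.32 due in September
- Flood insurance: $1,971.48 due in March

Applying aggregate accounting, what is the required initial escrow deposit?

$2,989.77

Cushion = 2 × $996.59 = $1,993.18
Trial balance (start $0, +$996.59 each month, − disbursements):
  Nov: +$996.59 → $996.59
  Dec: +$996.59 → $1,993.18
  Jan: +$996.59 → $2,989.77
  Feb: +$996.59 → $3,986.36
  Mar: +$996.59 − $1,971.48 → $3,011.47
  Apr: +$996.59 → $4,008.06
  May: +$996.59 − $2,069.28 → $2,935.37
  Jun: +$996.59 → $3,931.96
  Jul: +$996.59 → $4,928.55
  Aug: +$996.59 → $5,925.14
  Sep: +$996.59 − $7,918.32 → -$996.59
  Oct: +$996.59 → $0.00
Lowest trial balance = -$996.59 (Sep)
Initial deposit = cushion − low point = $1,993.18 − (-$996.59) = $2,989.77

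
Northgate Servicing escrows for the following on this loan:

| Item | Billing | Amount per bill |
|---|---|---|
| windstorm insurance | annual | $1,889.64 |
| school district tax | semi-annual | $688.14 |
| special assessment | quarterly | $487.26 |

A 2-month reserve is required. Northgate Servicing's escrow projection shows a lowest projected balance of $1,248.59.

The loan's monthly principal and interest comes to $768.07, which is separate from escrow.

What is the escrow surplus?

$379.43

Windstorm insurance — $1,889.64
School district tax — $688.14 × 2 = $1,376.28
Special assessment — $487.26 × 4 = $1,949.04
Annual escrow total = $1,889.64 + $1,376.28 + $1,949.04 = $5,214.96
Monthly = $5,214.96 / 12 = $434.58
Required reserve = 2 × $434.58 = $869.16
Excess over cushion: $1,248.59 − $869.16 = $379.43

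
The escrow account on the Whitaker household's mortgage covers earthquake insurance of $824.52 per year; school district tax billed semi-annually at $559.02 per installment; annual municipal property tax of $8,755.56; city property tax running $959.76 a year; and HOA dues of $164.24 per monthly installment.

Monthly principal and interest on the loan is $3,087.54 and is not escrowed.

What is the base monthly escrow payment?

$1,135.73

Earthquake insurance = $824.52/yr
School district tax = $559.02 × 2 = $1,118.04/yr
Municipal property tax = $8,755.56/yr
City property tax = $959.76/yr
HOA dues = $164.24 × 12 = $1,970.88/yr
Annual escrow total = $13,628.76
Monthly escrow = $13,628.76 ÷ 12 = $1,135.73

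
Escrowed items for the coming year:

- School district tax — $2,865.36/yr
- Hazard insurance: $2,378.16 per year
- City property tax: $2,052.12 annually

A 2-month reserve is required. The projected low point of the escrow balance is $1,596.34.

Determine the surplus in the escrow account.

School district tax — $2,865.36
Hazard insurance — $2,378.16
City property tax — $2,052.12
Total per year = $7,295.64
Monthly = $7,295.64 ÷ 12 = $607.97
Required cushion = 2 × $607.97 = $1,215.94
Excess over cushion: $1,596.34 − $1,215.94 = $380.40

$380.40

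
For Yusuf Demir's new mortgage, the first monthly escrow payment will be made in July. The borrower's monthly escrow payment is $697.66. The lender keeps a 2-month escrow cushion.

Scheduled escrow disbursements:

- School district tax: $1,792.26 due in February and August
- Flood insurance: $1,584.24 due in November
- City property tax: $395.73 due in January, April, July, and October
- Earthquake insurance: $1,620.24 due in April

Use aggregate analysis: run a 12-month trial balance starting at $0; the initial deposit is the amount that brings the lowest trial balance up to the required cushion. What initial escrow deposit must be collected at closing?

Cushion = 2 × $697.66 = $1,395.32
Trial balance (start $0, +$697.66 each month, − disbursements):
  Jul: +$697.66 − $395.73 → $301.93
  Aug: +$697.66 − $1,792.26 → -$792.67
  Sep: +$697.66 → -$95.01
  Oct: +$697.66 − $395.73 → $206.92
  Nov: +$697.66 − $1,584.24 → -$679.66
  Dec: +$697.66 → $18.00
  Jan: +$697.66 − $395.73 → $319.93
  Feb: +$697.66 − $1,792.26 → -$774.67
  Mar: +$697.66 → -$77.01
  Apr: +$697.66 − $2,015.97 → -$1,395.32
  May: +$697.66 → -$697.66
  Jun: +$697.66 → $0.00
Lowest trial balance = -$1,395.32 (Apr)
Initial deposit = cushion − low point = $1,395.32 − (-$1,395.32) = $2,790.64

$2,790.64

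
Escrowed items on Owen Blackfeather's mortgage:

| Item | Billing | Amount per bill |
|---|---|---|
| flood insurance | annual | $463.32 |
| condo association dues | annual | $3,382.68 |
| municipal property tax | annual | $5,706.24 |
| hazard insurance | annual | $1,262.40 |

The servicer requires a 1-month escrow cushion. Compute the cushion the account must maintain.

$901.22

Flood insurance: $463.32
Condo association dues: $3,382.68
Municipal property tax: $5,706.24
Hazard insurance: $1,262.40
Total per year = $463.32 + $3,382.68 + $5,706.24 + $1,262.40 = $10,814.64
Monthly escrow = $10,814.64 / 12 = $901.22
Required cushion = 1 × $901.22 = $901.22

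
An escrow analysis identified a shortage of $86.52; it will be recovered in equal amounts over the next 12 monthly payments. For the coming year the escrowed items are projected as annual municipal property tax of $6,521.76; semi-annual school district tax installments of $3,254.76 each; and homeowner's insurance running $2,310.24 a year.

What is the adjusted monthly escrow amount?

$1,285.67

Municipal property tax: $6,521.76/yr
School district tax: $3,254.76 × 2 = $6,509.52/yr
Homeowner's insurance: $2,310.24/yr
Total annual escrow = $6,521.76 + $6,509.52 + $2,310.24 = $15,341.52
Base monthly escrow = $15,341.52 / 12 = $1,278.46
Shortage per month = $86.52 ÷ 12 = $7.21
New monthly escrow = $1,278.46 + $7.21 = $1,285.67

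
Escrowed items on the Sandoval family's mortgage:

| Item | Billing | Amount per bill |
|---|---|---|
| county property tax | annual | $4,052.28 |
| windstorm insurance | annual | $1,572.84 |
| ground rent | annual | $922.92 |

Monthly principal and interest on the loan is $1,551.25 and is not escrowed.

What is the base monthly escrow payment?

County property tax — $4,052.28 annually
Windstorm insurance — $1,572.84 annually
Ground rent — $922.92 annually
Combined annual = $4,052.28 + $1,572.84 + $922.92 = $6,548.04
Base monthly escrow = $6,548.04 / 12 = $545.67

$545.67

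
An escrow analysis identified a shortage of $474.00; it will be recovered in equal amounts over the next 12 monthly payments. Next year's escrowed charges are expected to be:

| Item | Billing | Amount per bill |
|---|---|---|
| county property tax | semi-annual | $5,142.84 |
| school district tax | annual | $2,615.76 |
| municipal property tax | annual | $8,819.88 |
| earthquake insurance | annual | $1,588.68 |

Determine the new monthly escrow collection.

$1,982.00

County property tax: $5,142.84 × 2 = $10,285.68 per year
School district tax: $2,615.76 per year
Municipal property tax: $8,819.88 per year
Earthquake insurance: $1,588.68 per year
Total per year = $10,285.68 + $2,615.76 + $8,819.88 + $1,588.68 = $23,310.00
Per month = $23,310.00 / 12 = $1,942.50
Monthly shortage recovery: $474.00 ÷ 12 = $39.50
Adjusted monthly = $1,942.50 + $39.50 = $1,982.00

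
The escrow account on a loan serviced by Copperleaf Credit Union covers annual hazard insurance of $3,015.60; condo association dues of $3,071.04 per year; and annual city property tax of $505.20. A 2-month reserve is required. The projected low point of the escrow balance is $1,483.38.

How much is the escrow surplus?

Hazard insurance = $3,015.60 per year
Condo association dues = $3,071.04 per year
City property tax = $505.20 per year
Yearly total = $3,015.60 + $3,071.04 + $505.20 = $6,591.84
Per month = $6,591.84 ÷ 12 = $549.32
Cushion = 2 × $549.32 = $1,098.64
Surplus = $1,483.38 − $1,098.64 = $384.74

$384.74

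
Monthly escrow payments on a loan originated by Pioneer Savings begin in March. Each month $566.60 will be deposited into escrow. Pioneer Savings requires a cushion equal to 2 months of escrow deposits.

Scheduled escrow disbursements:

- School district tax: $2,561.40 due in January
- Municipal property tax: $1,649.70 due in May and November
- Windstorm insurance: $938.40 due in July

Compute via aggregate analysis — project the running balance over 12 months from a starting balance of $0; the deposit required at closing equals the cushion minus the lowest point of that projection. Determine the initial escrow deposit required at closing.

$1,699.80

Cushion = 2 × $566.60 = $1,133.20
Trial balance (start $0, +$566.60 each month, − disbursements):
  Mar: +$566.60 → $566.60
  Apr: +$566.60 → $1,133.20
  May: +$566.60 − $1,649.70 → $50.10
  Jun: +$566.60 → $616.70
  Jul: +$566.60 − $938.40 → $244.90
  Aug: +$566.60 → $811.50
  Sep: +$566.60 → $1,378.10
  Oct: +$566.60 → $1,944.70
  Nov: +$566.60 − $1,649.70 → $861.60
  Dec: +$566.60 → $1,428.20
  Jan: +$566.60 − $2,561.40 → -$566.60
  Feb: +$566.60 → $0.00
Lowest trial balance = -$566.60 (Jan)
Initial deposit = cushion − low point = $1,133.20 − (-$566.60) = $1,699.80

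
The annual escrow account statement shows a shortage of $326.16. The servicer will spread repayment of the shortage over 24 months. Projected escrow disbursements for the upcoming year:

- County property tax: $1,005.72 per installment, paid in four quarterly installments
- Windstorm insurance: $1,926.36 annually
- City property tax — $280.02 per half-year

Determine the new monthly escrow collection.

$556.03

County property tax: $1,005.72 × 4 = $4,022.88/yr
Windstorm insurance: $1,926.36/yr
City property tax: $280.02 × 2 = $560.04/yr
Total annual escrow = $6,509.28
Base monthly escrow = $6,509.28 ÷ 12 = $542.44
Shortage spread = $326.16 / 24 = $13.59/mo
New monthly escrow = $542.44 + $13.59 = $556.03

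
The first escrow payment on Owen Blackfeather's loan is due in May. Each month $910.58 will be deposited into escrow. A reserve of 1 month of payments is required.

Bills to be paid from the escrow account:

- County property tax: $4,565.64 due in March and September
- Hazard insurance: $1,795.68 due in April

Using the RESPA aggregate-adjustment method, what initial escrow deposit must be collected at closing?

Cushion = 1 × $910.58 = $910.58
Trial balance (start $0, +$910.58 each month, − disbursements):
  May: +$910.58 → $910.58
  Jun: +$910.58 → $1,821.16
  Jul: +$910.58 → $2,731.74
  Aug: +$910.58 → $3,642.32
  Sep: +$910.58 − $4,565.64 → -$12.74
  Oct: +$910.58 → $897.84
  Nov: +$910.58 → $1,808.42
  Dec: +$910.58 → $2,719.00
  Jan: +$910.58 → $3,629.58
  Feb: +$910.58 → $4,540.16
  Mar: +$910.58 − $4,565.64 → $885.10
  Apr: +$910.58 − $1,795.68 → $0.00
Lowest trial balance = -$12.74 (Sep)
Initial deposit = cushion − low point = $910.58 − (-$12.74) = $923.32

$923.32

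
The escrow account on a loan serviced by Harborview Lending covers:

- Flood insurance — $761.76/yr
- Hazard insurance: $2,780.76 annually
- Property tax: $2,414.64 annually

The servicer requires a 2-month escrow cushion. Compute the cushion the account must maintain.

Flood insurance = $761.76 per year
Hazard insurance = $2,780.76 per year
Property tax = $2,414.64 per year
Yearly total = $761.76 + $2,780.76 + $2,414.64 = $5,957.16
Monthly escrow = $5,957.16 ÷ 12 = $496.43
Required cushion = 2 × $496.43 = $992.86

$992.86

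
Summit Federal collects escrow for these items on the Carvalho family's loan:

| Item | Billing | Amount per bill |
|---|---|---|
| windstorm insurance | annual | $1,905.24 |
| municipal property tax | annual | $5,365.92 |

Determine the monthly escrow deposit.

$605.93

Windstorm insurance: $1,905.24 per year
Municipal property tax: $5,365.92 per year
Yearly total = $1,905.24 + $5,365.92 = $7,271.16
Per month = $7,271.16 / 12 = $605.93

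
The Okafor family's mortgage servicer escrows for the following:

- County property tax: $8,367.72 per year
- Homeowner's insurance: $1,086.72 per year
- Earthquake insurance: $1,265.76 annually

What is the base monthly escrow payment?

$893.35

County property tax: $8,367.72
Homeowner's insurance: $1,086.72
Earthquake insurance: $1,265.76
Yearly total = $8,367.72 + $1,086.72 + $1,265.76 = $10,720.20
Base monthly escrow = $10,720.20 ÷ 12 = $893.35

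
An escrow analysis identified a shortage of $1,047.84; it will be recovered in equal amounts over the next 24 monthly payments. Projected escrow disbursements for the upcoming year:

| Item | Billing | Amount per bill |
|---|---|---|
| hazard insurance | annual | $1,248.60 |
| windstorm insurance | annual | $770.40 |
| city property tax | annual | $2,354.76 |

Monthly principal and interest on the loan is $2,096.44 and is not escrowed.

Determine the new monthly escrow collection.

$408.14

Hazard insurance — $1,248.60
Windstorm insurance — $770.40
City property tax — $2,354.76
Combined annual = $1,248.60 + $770.40 + $2,354.76 = $4,373.76
Monthly escrow = $4,373.76 ÷ 12 = $364.48
Monthly shortage recovery: $1,047.84 / 24 = $43.66
Adjusted monthly = $364.48 + $43.66 = $408.14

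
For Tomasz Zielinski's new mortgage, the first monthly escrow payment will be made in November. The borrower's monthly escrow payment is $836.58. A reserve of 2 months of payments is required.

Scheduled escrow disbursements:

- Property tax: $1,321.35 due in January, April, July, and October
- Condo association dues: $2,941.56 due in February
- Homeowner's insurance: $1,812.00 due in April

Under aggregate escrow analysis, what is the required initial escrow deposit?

$4,049.94

Cushion = 2 × $836.58 = $1,673.16
Trial balance (start $0, +$836.58 each month, − disbursements):
  Nov: +$836.58 → $836.58
  Dec: +$836.58 → $1,673.16
  Jan: +$836.58 − $1,321.35 → $1,188.39
  Feb: +$836.58 − $2,941.56 → -$916.59
  Mar: +$836.58 → -$80.01
  Apr: +$836.58 − $3,133.35 → -$2,376.78
  May: +$836.58 → -$1,540.20
  Jun: +$836.58 → -$703.62
  Jul: +$836.58 − $1,321.35 → -$1,188.39
  Aug: +$836.58 → -$351.81
  Sep: +$836.58 → $484.77
  Oct: +$836.58 − $1,321.35 → $0.00
Lowest trial balance = -$2,376.78 (Apr)
Initial deposit = cushion − low point = $1,673.16 − (-$2,376.78) = $4,049.94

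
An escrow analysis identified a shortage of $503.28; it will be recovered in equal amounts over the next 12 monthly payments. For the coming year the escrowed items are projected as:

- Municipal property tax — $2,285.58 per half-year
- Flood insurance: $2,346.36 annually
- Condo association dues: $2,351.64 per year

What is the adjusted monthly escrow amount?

$814.37

Municipal property tax — $2,285.58 × 2 = $4,571.16 per year
Flood insurance — $2,346.36 per year
Condo association dues — $2,351.64 per year
Annual escrow total = $4,571.16 + $2,346.36 + $2,351.64 = $9,269.16
Monthly escrow = $9,269.16 ÷ 12 = $772.43
Shortage spread = $503.28 / 12 = $41.94/mo
New monthly escrow = $772.43 + $41.94 = $814.37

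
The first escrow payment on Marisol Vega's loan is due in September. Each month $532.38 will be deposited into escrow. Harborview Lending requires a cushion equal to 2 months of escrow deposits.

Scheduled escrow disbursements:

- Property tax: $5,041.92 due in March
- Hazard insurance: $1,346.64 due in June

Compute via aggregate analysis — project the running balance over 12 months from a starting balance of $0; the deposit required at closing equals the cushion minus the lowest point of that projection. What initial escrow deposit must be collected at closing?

Cushion = 2 × $532.38 = $1,064.76
Trial balance (start $0, +$532.38 each month, − disbursements):
  Sep: +$532.38 → $532.38
  Oct: +$532.38 → $1,064.76
  Nov: +$532.38 → $1,597.14
  Dec: +$532.38 → $2,129.52
  Jan: +$532.38 → $2,661.90
  Feb: +$532.38 → $3,194.28
  Mar: +$532.38 − $5,041.92 → -$1,315.26
  Apr: +$532.38 → -$782.88
  May: +$532.38 → -$250.50
  Jun: +$532.38 − $1,346.64 → -$1,064.76
  Jul: +$532.38 → -$532.38
  Aug: +$532.38 → $0.00
Lowest trial balance = -$1,315.26 (Mar)
Initial deposit = cushion − low point = $1,064.76 − (-$1,315.26) = $2,380.02

$2,380.02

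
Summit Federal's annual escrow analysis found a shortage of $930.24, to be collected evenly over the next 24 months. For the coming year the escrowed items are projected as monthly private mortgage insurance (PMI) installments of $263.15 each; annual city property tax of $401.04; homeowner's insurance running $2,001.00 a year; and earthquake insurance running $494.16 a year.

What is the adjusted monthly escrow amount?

Private mortgage insurance (PMI) — $263.15 × 12 = $3,157.80
City property tax — $401.04
Homeowner's insurance — $2,001.00
Earthquake insurance — $494.16
Annual escrow total = $6,054.00
Base monthly escrow = $6,054.00 ÷ 12 = $504.50
Monthly shortage recovery: $930.24 ÷ 24 = $38.76
New monthly escrow = $504.50 + $38.76 = $543.26

$543.26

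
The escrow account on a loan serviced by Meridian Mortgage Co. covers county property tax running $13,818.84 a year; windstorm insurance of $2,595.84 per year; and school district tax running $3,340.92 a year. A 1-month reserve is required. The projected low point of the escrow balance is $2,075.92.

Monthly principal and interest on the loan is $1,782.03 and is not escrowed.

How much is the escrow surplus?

$429.62

County property tax = $13,818.84 per year
Windstorm insurance = $2,595.84 per year
School district tax = $3,340.92 per year
Yearly total = $13,818.84 + $2,595.84 + $3,340.92 = $19,755.60
Monthly escrow = $19,755.60 / 12 = $1,646.30
Cushion = 1 × $1,646.30 = $1,646.30
Excess over cushion: $2,075.92 − $1,646.30 = $429.62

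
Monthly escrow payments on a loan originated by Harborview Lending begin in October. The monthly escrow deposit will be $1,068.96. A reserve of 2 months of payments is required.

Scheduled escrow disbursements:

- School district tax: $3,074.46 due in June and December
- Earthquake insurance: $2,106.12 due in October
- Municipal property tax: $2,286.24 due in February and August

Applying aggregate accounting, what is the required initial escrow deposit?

$4,259.94

Cushion = 2 × $1,068.96 = $2,137.92
Trial balance (start $0, +$1,068.96 each month, − disbursements):
  Oct: +$1,068.96 − $2,106.12 → -$1,037.16
  Nov: +$1,068.96 → $31.80
  Dec: +$1,068.96 − $3,074.46 → -$1,973.70
  Jan: +$1,068.96 → -$904.74
  Feb: +$1,068.96 − $2,286.24 → -$2,122.02
  Mar: +$1,068.96 → -$1,053.06
  Apr: +$1,068.96 → $15.90
  May: +$1,068.96 → $1,084.86
  Jun: +$1,068.96 − $3,074.46 → -$920.64
  Jul: +$1,068.96 → $148.32
  Aug: +$1,068.96 − $2,286.24 → -$1,068.96
  Sep: +$1,068.96 → $0.00
Lowest trial balance = -$2,122.02 (Feb)
Initial deposit = cushion − low point = $2,137.92 − (-$2,122.02) = $4,259.94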